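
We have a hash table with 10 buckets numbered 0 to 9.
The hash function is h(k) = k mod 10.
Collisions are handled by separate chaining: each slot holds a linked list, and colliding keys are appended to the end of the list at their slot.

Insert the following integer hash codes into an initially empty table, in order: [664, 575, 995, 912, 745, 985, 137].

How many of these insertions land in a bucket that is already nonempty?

3

664 -> bucket 4
575 -> bucket 5
995 -> bucket 5 (collision)
912 -> bucket 2
745 -> bucket 5 (collision)
985 -> bucket 5 (collision)
137 -> bucket 7
Final buckets:
0: ∅
1: ∅
2: 912
3: ∅
4: 664
5: 575 -> 995 -> 745 -> 985
6: ∅
7: 137
8: ∅
9: ∅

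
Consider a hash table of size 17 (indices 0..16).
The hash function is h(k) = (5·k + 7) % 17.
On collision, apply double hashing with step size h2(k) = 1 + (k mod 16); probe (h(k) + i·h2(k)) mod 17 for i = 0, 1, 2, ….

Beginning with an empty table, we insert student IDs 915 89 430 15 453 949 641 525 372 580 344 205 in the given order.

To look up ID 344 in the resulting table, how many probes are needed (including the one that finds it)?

Insert 915: h=9, slot 9 empty => index 9.
Insert 89: h=10, slot 10 empty => index 10.
Insert 430: h=15, slot 15 empty => index 15.
Insert 15: h=14, slot 14 empty => index 14.
Insert 453: h=11, slot 11 empty => index 11.
Insert 949: h=9, h2=6, slots 9,15 occupied => index 4.
Insert 641: h=16, slot 16 empty => index 16.
Insert 525: h=14, h2=14, slots 14,11 occupied => index 8.
Insert 372: h=14, h2=5, slot 14 occupied => index 2.
Insert 580: h=0, slot 0 empty => index 0.
Insert 344: h=10, h2=9, slots 10,2,11 occupied => index 3.
Insert 205: h=12, slot 12 empty => index 12.
Table: [580, _, 372, 344, 949, _, _, _, 525, 915, 89, 453, 205, _, 15, 430, 641]
Lookup 344: h=10, h2=9, probe 10,2,11,3 → found at 3.

4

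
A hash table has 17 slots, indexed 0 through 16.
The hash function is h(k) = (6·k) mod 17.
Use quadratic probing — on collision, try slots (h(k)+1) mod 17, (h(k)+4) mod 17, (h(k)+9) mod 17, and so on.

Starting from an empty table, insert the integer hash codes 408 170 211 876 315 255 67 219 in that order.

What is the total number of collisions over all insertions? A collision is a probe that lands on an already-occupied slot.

5

408: h=0 => slot 0
170: h=0, probe 0,1 => slot 1
211: h=8 => slot 8
876: h=3 => slot 3
315: h=3, probe 3,4 => slot 4
255: h=0, probe 0,1,4,9 => slot 9
67: h=11 => slot 11
219: h=5 => slot 5
Table: [408, 170, —, 876, 315, 219, —, —, 211, 255, —, 67, —, —, —, —, —]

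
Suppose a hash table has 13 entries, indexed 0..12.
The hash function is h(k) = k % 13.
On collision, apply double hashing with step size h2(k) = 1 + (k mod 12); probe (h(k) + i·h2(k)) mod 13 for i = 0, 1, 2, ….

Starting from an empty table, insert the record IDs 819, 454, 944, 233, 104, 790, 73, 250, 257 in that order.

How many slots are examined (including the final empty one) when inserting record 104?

2

Insert 819: h=0, slot 0 empty => index 0.
Insert 454: h=12, slot 12 empty => index 12.
Insert 944: h=8, slot 8 empty => index 8.
Insert 233: h=12, h2=6, slot 12 occupied => index 5.
Insert 104: h=0, h2=9, slot 0 occupied => index 9.
Insert 790: h=10, slot 10 empty => index 10.
Insert 73: h=8, h2=2, slots 8,10,12 occupied => index 1.
Insert 250: h=3, slot 3 empty => index 3.
Insert 257: h=10, h2=6, slots 10,3,9 occupied => index 2.
Table: [819, 73, 257, 250, ∅, 233, ∅, ∅, 944, 104, 790, ∅, 454]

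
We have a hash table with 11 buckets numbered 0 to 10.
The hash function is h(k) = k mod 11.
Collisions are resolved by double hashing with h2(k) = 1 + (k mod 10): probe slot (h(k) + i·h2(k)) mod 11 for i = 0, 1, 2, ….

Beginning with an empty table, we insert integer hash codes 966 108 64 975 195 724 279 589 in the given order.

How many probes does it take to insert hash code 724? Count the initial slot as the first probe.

966: h=9 → slot 9
108: h=9, h2=9, probe 9,7 → slot 7
64: h=9, h2=5, probe 9,3 → slot 3
975: h=7, h2=6, probe 7,2 → slot 2
195: h=8 → slot 8
724: h=9, h2=5, probe 9,3,8,2,7,1 → slot 1
279: h=4 → slot 4
589: h=6 → slot 6
Table: [∅, 724, 975, 64, 279, ∅, 589, 108, 195, 966, ∅]

6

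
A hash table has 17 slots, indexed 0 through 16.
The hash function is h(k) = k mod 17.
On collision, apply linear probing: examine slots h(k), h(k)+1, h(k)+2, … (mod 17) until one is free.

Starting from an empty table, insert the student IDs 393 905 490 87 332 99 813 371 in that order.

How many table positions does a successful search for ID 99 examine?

393: h=2 => slot 2
905: h=4 => slot 4
490: h=14 => slot 14
87: h=2, probe 2,3 => slot 3
332: h=9 => slot 9
99: h=14, probe 14,15 => slot 15
813: h=14, probe 14,15,16 => slot 16
371: h=14, probe 14,15,16,0 => slot 0
Table: [371, ∅, 393, 87, 905, ∅, ∅, ∅, ∅, 332, ∅, ∅, ∅, ∅, 490, 99, 813]
Lookup 99: h=14, probe 14,15 → found at 15.

2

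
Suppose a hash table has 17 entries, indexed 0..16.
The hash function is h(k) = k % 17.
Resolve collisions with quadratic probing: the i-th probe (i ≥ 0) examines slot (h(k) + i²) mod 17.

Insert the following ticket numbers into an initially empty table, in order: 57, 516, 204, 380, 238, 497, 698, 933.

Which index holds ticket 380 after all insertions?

10

57: h=6 → slot 6
516: h=6, probe 6,7 → slot 7
204: h=0 → slot 0
380: h=6, probe 6,7,10 → slot 10
238: h=0, probe 0,1 → slot 1
497: h=4 → slot 4
698: h=1, probe 1,2 → slot 2
933: h=15 → slot 15
Table: [204, 238, 698, —, 497, —, 57, 516, —, —, 380, —, —, —, —, 933, —]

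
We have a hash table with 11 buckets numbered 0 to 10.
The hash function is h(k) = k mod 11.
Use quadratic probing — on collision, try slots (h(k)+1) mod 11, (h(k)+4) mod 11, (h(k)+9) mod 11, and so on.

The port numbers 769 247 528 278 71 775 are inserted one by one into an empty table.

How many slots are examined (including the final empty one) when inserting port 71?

Insert 769: h=10, slot 10 empty => index 10.
Insert 247: h=5, slot 5 empty => index 5.
Insert 528: h=0, slot 0 empty => index 0.
Insert 278: h=3, slot 3 empty => index 3.
Insert 71: h=5, slot 5 occupied => index 6.
Insert 775: h=5, slots 5,6 occupied => index 9.
Table: [528, ., ., 278, ., 247, 71, ., ., 775, 769]

2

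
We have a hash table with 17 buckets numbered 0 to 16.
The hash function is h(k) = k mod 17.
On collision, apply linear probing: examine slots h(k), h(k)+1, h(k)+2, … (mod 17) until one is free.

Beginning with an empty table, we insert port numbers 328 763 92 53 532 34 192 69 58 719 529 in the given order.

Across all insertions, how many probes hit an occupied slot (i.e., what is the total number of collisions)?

Insert 328: h=5, slot 5 empty -> index 5.
Insert 763: h=15, slot 15 empty -> index 15.
Insert 92: h=7, slot 7 empty -> index 7.
Insert 53: h=2, slot 2 empty -> index 2.
Insert 532: h=5, slot 5 occupied -> index 6.
Insert 34: h=0, slot 0 empty -> index 0.
Insert 192: h=5, slots 5,6,7 occupied -> index 8.
Insert 69: h=1, slot 1 empty -> index 1.
Insert 58: h=7, slots 7,8 occupied -> index 9.
Insert 719: h=5, slots 5,6,7,8,9 occupied -> index 10.
Insert 529: h=2, slot 2 occupied -> index 3.
Table: [34, 69, 53, 529, ∅, 328, 532, 92, 192, 58, 719, ∅, ∅, ∅, ∅, 763, ∅]

12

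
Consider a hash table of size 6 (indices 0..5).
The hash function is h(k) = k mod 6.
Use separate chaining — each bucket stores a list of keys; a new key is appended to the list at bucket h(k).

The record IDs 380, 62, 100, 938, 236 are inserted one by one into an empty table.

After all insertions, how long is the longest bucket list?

4

Insert 380: h=2, bucket 2 empty → new chain.
Insert 62: h=2, bucket 2 nonempty → append to chain.
Insert 100: h=4, bucket 4 empty → new chain.
Insert 938: h=2, bucket 2 nonempty → append to chain.
Insert 236: h=2, bucket 2 nonempty → append to chain.
Final buckets:
0: -
1: -
2: 380 -> 62 -> 938 -> 236
3: -
4: 100
5: -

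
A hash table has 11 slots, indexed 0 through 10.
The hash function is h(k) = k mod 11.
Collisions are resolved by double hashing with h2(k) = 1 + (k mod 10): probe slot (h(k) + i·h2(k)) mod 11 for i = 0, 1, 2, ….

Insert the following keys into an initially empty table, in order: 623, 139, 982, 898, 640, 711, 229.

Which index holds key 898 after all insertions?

5

623 hashes to 7; slot 7 is free → place at 7.
139 hashes to 7, h2=10; 7 taken → place at 6.
982 hashes to 3; slot 3 is free → place at 3.
898 hashes to 7, h2=9; 7 taken → place at 5.
640 hashes to 2; slot 2 is free → place at 2.
711 hashes to 7, h2=2; 7 taken → place at 9.
229 hashes to 9, h2=10; 9 taken → place at 8.
Table: [., ., 640, 982, ., 898, 139, 623, 229, 711, .]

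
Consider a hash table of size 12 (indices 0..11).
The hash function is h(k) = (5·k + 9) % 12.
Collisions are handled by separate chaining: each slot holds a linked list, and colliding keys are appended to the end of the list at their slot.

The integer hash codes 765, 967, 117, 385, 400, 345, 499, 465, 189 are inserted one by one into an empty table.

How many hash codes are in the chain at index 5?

765 → bucket 6
967 → bucket 8
117 → bucket 6 (collision)
385 → bucket 2
400 → bucket 5
345 → bucket 6 (collision)
499 → bucket 8 (collision)
465 → bucket 6 (collision)
189 → bucket 6 (collision)
Final buckets:
0: .
1: .
2: 385
3: .
4: .
5: 400
6: 765 -> 117 -> 345 -> 465 -> 189
7: .
8: 967 -> 499
9: .
10: .
11: .

1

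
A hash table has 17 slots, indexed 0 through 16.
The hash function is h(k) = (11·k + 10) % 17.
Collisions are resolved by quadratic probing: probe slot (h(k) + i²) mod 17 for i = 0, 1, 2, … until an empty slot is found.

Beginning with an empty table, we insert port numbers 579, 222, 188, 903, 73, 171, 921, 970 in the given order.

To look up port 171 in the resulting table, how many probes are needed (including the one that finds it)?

4

579: h=4 -> slot 4
222: h=4, probe 4,5 -> slot 5
188: h=4, probe 4,5,8 -> slot 8
903: h=15 -> slot 15
73: h=14 -> slot 14
171: h=4, probe 4,5,8,13 -> slot 13
921: h=9 -> slot 9
970: h=4, probe 4,5,8,13,3 -> slot 3
Table: [-, -, -, 970, 579, 222, -, -, 188, 921, -, -, -, 171, 73, 903, -]
Lookup 171: h=4, probe 4,5,8,13 → found at 13.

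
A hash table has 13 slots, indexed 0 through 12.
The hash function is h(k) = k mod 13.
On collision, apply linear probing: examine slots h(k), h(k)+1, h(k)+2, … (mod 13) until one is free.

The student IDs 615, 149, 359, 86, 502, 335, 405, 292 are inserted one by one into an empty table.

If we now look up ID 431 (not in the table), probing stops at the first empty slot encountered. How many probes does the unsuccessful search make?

2

Insert 615: h=4, slot 4 empty => index 4.
Insert 149: h=6, slot 6 empty => index 6.
Insert 359: h=8, slot 8 empty => index 8.
Insert 86: h=8, slot 8 occupied => index 9.
Insert 502: h=8, slots 8,9 occupied => index 10.
Insert 335: h=10, slot 10 occupied => index 11.
Insert 405: h=2, slot 2 empty => index 2.
Insert 292: h=6, slot 6 occupied => index 7.
Table: [∅, ∅, 405, ∅, 615, ∅, 149, 292, 359, 86, 502, 335, ∅]
Lookup 431: h=2, probe 2,3 → slot 3 empty, not found.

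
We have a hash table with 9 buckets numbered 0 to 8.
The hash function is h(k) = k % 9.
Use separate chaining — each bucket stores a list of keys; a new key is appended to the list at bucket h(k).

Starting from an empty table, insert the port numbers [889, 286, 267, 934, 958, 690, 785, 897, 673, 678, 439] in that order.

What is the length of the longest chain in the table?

5

889 -> bucket 7
286 -> bucket 7 (collision)
267 -> bucket 6
934 -> bucket 7 (collision)
958 -> bucket 4
690 -> bucket 6 (collision)
785 -> bucket 2
897 -> bucket 6 (collision)
673 -> bucket 7 (collision)
678 -> bucket 3
439 -> bucket 7 (collision)
Final buckets:
0: ∅
1: ∅
2: 785
3: 678
4: 958
5: ∅
6: 267 -> 690 -> 897
7: 889 -> 286 -> 934 -> 673 -> 439
8: ∅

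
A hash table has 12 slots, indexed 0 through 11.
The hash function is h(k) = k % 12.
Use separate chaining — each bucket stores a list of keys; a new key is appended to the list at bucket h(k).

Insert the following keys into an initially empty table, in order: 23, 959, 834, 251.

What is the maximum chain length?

23 → bucket 11
959 → bucket 11 (collision)
834 → bucket 6
251 → bucket 11 (collision)
Final buckets:
0: ∅
1: ∅
2: ∅
3: ∅
4: ∅
5: ∅
6: 834
7: ∅
8: ∅
9: ∅
10: ∅
11: 23 -> 959 -> 251

3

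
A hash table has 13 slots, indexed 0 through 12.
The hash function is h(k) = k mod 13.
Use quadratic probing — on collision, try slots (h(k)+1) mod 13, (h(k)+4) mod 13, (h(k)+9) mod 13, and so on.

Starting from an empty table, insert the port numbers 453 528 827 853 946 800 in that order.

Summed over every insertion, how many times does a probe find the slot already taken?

3

453 hashes to 11; slot 11 is free -> place at 11.
528 hashes to 8; slot 8 is free -> place at 8.
827 hashes to 8; 8 taken -> place at 9.
853 hashes to 8; 8,9 taken -> place at 12.
946 hashes to 10; slot 10 is free -> place at 10.
800 hashes to 7; slot 7 is free -> place at 7.
Table: [., ., ., ., ., ., ., 800, 528, 827, 946, 453, 853]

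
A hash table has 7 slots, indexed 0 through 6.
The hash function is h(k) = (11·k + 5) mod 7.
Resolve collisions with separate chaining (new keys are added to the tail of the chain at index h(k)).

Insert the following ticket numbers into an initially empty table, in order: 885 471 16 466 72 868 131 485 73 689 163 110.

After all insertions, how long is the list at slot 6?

885 -> bucket 3
471 -> bucket 6
16 -> bucket 6 (collision)
466 -> bucket 0
72 -> bucket 6 (collision)
868 -> bucket 5
131 -> bucket 4
485 -> bucket 6 (collision)
73 -> bucket 3 (collision)
689 -> bucket 3 (collision)
163 -> bucket 6 (collision)
110 -> bucket 4 (collision)
Final buckets:
0: 466
1: ∅
2: ∅
3: 885 -> 73 -> 689
4: 131 -> 110
5: 868
6: 471 -> 16 -> 72 -> 485 -> 163

5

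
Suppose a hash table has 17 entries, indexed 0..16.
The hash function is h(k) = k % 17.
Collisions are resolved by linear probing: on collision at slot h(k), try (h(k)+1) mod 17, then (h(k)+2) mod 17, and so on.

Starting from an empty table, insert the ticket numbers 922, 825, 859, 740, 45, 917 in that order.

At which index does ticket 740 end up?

11

922: h=4 => slot 4
825: h=9 => slot 9
859: h=9, probe 9,10 => slot 10
740: h=9, probe 9,10,11 => slot 11
45: h=11, probe 11,12 => slot 12
917: h=16 => slot 16
Table: [∅, ∅, ∅, ∅, 922, ∅, ∅, ∅, ∅, 825, 859, 740, 45, ∅, ∅, ∅, 917]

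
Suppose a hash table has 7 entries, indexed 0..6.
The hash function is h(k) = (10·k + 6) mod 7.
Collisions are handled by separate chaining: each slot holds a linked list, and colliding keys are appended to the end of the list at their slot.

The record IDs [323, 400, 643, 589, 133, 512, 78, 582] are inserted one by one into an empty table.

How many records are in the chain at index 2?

6

Insert 323: h=2, bucket 2 empty → new chain.
Insert 400: h=2, bucket 2 nonempty → append to chain.
Insert 643: h=3, bucket 3 empty → new chain.
Insert 589: h=2, bucket 2 nonempty → append to chain.
Insert 133: h=6, bucket 6 empty → new chain.
Insert 512: h=2, bucket 2 nonempty → append to chain.
Insert 78: h=2, bucket 2 nonempty → append to chain.
Insert 582: h=2, bucket 2 nonempty → append to chain.
Final buckets:
0: —
1: —
2: 323 -> 400 -> 589 -> 512 -> 78 -> 582
3: 643
4: —
5: —
6: 133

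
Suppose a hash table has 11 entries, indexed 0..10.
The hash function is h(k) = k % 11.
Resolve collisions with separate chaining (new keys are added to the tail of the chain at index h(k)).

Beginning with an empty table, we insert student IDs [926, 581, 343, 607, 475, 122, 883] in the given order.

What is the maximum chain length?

926 -> bucket 2
581 -> bucket 9
343 -> bucket 2 (collision)
607 -> bucket 2 (collision)
475 -> bucket 2 (collision)
122 -> bucket 1
883 -> bucket 3
Final buckets:
0: -
1: 122
2: 926 -> 343 -> 607 -> 475
3: 883
4: -
5: -
6: -
7: -
8: -
9: 581
10: -

4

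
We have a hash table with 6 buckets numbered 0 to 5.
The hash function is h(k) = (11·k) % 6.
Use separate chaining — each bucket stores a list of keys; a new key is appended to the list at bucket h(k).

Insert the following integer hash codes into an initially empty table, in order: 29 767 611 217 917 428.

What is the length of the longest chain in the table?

4

Insert 29: h=1, bucket 1 empty → new chain.
Insert 767: h=1, bucket 1 nonempty → append to chain.
Insert 611: h=1, bucket 1 nonempty → append to chain.
Insert 217: h=5, bucket 5 empty → new chain.
Insert 917: h=1, bucket 1 nonempty → append to chain.
Insert 428: h=4, bucket 4 empty → new chain.
Final buckets:
0: .
1: 29 -> 767 -> 611 -> 917
2: .
3: .
4: 428
5: 217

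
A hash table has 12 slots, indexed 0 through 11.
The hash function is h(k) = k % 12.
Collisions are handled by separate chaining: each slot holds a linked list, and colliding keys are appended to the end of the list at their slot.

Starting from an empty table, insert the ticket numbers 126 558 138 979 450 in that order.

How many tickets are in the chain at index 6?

4

126 -> bucket 6
558 -> bucket 6 (collision)
138 -> bucket 6 (collision)
979 -> bucket 7
450 -> bucket 6 (collision)
Final buckets:
0: -
1: -
2: -
3: -
4: -
5: -
6: 126 -> 558 -> 138 -> 450
7: 979
8: -
9: -
10: -
11: -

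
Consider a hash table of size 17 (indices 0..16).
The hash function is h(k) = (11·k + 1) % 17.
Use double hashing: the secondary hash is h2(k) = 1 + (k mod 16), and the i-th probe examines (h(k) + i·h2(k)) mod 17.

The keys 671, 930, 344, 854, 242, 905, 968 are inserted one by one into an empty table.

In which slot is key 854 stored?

1

671 hashes to 4; slot 4 is free -> place at 4.
930 hashes to 14; slot 14 is free -> place at 14.
344 hashes to 11; slot 11 is free -> place at 11.
854 hashes to 11, h2=7; 11 taken -> place at 1.
242 hashes to 11, h2=3; 11,14 taken -> place at 0.
905 hashes to 11, h2=10; 11,4,14 taken -> place at 7.
968 hashes to 7, h2=9; 7 taken -> place at 16.
Table: [242, 854, -, -, 671, -, -, 905, -, -, -, 344, -, -, 930, -, 968]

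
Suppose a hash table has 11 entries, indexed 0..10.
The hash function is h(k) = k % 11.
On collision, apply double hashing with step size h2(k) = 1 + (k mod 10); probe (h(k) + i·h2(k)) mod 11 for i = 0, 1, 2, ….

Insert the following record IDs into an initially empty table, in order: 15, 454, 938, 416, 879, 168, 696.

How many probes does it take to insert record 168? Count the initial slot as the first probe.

4

15 hashes to 4; slot 4 is free → place at 4.
454 hashes to 3; slot 3 is free → place at 3.
938 hashes to 3, h2=9; 3 taken → place at 1.
416 hashes to 9; slot 9 is free → place at 9.
879 hashes to 10; slot 10 is free → place at 10.
168 hashes to 3, h2=9; 3,1,10 taken → place at 8.
696 hashes to 3, h2=7; 3,10 taken → place at 6.
Table: [∅, 938, ∅, 454, 15, ∅, 696, ∅, 168, 416, 879]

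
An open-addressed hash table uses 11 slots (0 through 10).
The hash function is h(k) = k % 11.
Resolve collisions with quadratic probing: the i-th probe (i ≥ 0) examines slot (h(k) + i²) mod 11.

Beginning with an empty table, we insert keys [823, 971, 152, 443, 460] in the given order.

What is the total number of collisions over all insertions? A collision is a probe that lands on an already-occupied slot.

Insert 823: h=9, slot 9 empty => index 9.
Insert 971: h=3, slot 3 empty => index 3.
Insert 152: h=9, slot 9 occupied => index 10.
Insert 443: h=3, slot 3 occupied => index 4.
Insert 460: h=9, slots 9,10 occupied => index 2.
Table: [-, -, 460, 971, 443, -, -, -, -, 823, 152]

4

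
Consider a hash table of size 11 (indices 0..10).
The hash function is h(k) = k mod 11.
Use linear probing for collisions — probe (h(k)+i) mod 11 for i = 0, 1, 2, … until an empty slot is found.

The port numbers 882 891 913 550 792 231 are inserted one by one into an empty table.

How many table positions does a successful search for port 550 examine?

882: h=2 => slot 2
891: h=0 => slot 0
913: h=0, probe 0,1 => slot 1
550: h=0, probe 0,1,2,3 => slot 3
792: h=0, probe 0,1,2,3,4 => slot 4
231: h=0, probe 0,1,2,3,4,5 => slot 5
Table: [891, 913, 882, 550, 792, 231, _, _, _, _, _]
Lookup 550: h=0, probe 0,1,2,3 → found at 3.

4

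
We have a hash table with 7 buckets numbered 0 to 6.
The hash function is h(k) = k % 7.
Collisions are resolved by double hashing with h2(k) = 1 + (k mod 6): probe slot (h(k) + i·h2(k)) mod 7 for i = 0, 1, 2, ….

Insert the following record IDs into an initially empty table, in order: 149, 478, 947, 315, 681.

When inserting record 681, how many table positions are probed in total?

Insert 149: h=2, slot 2 empty -> index 2.
Insert 478: h=2, h2=5, slot 2 occupied -> index 0.
Insert 947: h=2, h2=6, slot 2 occupied -> index 1.
Insert 315: h=0, h2=4, slot 0 occupied -> index 4.
Insert 681: h=2, h2=4, slot 2 occupied -> index 6.
Table: [478, 947, 149, —, 315, —, 681]

2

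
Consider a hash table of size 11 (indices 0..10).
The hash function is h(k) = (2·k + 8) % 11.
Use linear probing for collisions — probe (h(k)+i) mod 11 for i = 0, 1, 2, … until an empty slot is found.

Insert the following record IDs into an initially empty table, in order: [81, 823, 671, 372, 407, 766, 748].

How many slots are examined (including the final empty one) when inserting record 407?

Insert 81: h=5, slot 5 empty → index 5.
Insert 823: h=4, slot 4 empty → index 4.
Insert 671: h=8, slot 8 empty → index 8.
Insert 372: h=4, slots 4,5 occupied → index 6.
Insert 407: h=8, slot 8 occupied → index 9.
Insert 766: h=0, slot 0 empty → index 0.
Insert 748: h=8, slots 8,9 occupied → index 10.
Table: [766, ∅, ∅, ∅, 823, 81, 372, ∅, 671, 407, 748]

2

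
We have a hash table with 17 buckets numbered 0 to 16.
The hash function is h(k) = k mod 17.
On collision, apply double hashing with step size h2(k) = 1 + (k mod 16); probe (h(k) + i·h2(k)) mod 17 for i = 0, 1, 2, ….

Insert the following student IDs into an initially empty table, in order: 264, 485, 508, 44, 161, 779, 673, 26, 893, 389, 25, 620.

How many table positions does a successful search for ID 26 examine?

2

Insert 264: h=9, slot 9 empty => index 9.
Insert 485: h=9, h2=6, slot 9 occupied => index 15.
Insert 508: h=15, h2=13, slot 15 occupied => index 11.
Insert 44: h=10, slot 10 empty => index 10.
Insert 161: h=8, slot 8 empty => index 8.
Insert 779: h=14, slot 14 empty => index 14.
Insert 673: h=10, h2=2, slot 10 occupied => index 12.
Insert 26: h=9, h2=11, slot 9 occupied => index 3.
Insert 893: h=9, h2=14, slot 9 occupied => index 6.
Insert 389: h=15, h2=6, slot 15 occupied => index 4.
Insert 25: h=8, h2=10, slot 8 occupied => index 1.
Insert 620: h=8, h2=13, slots 8,4 occupied => index 0.
Table: [620, 25, ., 26, 389, ., 893, ., 161, 264, 44, 508, 673, ., 779, 485, .]
Lookup 26: h=9, h2=11, probe 9,3 → found at 3.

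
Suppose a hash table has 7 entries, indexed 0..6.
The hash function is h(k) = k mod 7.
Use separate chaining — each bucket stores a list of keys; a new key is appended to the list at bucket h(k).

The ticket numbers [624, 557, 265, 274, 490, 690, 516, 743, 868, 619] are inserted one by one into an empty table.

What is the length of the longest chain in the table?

624 → bucket 1
557 → bucket 4
265 → bucket 6
274 → bucket 1 (collision)
490 → bucket 0
690 → bucket 4 (collision)
516 → bucket 5
743 → bucket 1 (collision)
868 → bucket 0 (collision)
619 → bucket 3
Final buckets:
0: 490 -> 868
1: 624 -> 274 -> 743
2: .
3: 619
4: 557 -> 690
5: 516
6: 265

3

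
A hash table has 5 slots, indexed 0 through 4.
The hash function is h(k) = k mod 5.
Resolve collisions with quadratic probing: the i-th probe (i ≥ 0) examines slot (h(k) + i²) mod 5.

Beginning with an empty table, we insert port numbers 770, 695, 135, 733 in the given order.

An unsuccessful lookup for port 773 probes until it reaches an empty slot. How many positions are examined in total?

3

770 hashes to 0; slot 0 is free => place at 0.
695 hashes to 0; 0 taken => place at 1.
135 hashes to 0; 0,1 taken => place at 4.
733 hashes to 3; slot 3 is free => place at 3.
Table: [770, 695, ∅, 733, 135]
Lookup 773: h=3, probe 3,4,2 → slot 2 empty, not found.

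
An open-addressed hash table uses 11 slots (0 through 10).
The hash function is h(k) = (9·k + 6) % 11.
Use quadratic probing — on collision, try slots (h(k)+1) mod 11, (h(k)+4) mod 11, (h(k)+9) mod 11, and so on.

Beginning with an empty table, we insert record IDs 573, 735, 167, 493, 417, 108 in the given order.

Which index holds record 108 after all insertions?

Insert 573: h=4, slot 4 empty -> index 4.
Insert 735: h=10, slot 10 empty -> index 10.
Insert 167: h=2, slot 2 empty -> index 2.
Insert 493: h=10, slot 10 occupied -> index 0.
Insert 417: h=8, slot 8 empty -> index 8.
Insert 108: h=10, slots 10,0 occupied -> index 3.
Table: [493, _, 167, 108, 573, _, _, _, 417, _, 735]

3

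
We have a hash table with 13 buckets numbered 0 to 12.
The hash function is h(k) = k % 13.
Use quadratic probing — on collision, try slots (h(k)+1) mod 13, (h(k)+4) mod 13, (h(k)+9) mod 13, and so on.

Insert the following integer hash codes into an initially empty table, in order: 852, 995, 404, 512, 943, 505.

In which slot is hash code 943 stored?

11

852: h=7 -> slot 7
995: h=7, probe 7,8 -> slot 8
404: h=1 -> slot 1
512: h=5 -> slot 5
943: h=7, probe 7,8,11 -> slot 11
505: h=11, probe 11,12 -> slot 12
Table: [., 404, ., ., ., 512, ., 852, 995, ., ., 943, 505]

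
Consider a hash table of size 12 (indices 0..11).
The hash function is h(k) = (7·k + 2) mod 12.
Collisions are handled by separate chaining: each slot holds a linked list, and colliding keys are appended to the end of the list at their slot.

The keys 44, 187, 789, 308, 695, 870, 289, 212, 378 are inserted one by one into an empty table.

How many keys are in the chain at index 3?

Insert 44: h=10, bucket 10 empty -> new chain.
Insert 187: h=3, bucket 3 empty -> new chain.
Insert 789: h=5, bucket 5 empty -> new chain.
Insert 308: h=10, bucket 10 nonempty -> append to chain.
Insert 695: h=7, bucket 7 empty -> new chain.
Insert 870: h=8, bucket 8 empty -> new chain.
Insert 289: h=9, bucket 9 empty -> new chain.
Insert 212: h=10, bucket 10 nonempty -> append to chain.
Insert 378: h=8, bucket 8 nonempty -> append to chain.
Final buckets:
0: ∅
1: ∅
2: ∅
3: 187
4: ∅
5: 789
6: ∅
7: 695
8: 870 -> 378
9: 289
10: 44 -> 308 -> 212
11: ∅

1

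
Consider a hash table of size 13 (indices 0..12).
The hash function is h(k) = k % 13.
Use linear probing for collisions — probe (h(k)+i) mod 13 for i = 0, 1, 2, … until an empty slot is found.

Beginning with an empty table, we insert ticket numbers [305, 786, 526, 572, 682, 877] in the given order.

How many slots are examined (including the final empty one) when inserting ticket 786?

305 hashes to 6; slot 6 is free => place at 6.
786 hashes to 6; 6 taken => place at 7.
526 hashes to 6; 6,7 taken => place at 8.
572 hashes to 0; slot 0 is free => place at 0.
682 hashes to 6; 6,7,8 taken => place at 9.
877 hashes to 6; 6,7,8,9 taken => place at 10.
Table: [572, -, -, -, -, -, 305, 786, 526, 682, 877, -, -]

2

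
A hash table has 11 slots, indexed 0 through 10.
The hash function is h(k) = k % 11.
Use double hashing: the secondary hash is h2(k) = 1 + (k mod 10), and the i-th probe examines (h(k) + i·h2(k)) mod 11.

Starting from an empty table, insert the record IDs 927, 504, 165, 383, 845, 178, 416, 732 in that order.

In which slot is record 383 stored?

Insert 927: h=3, slot 3 empty => index 3.
Insert 504: h=9, slot 9 empty => index 9.
Insert 165: h=0, slot 0 empty => index 0.
Insert 383: h=9, h2=4, slot 9 occupied => index 2.
Insert 845: h=9, h2=6, slot 9 occupied => index 4.
Insert 178: h=2, h2=9, slots 2,0,9 occupied => index 7.
Insert 416: h=9, h2=7, slot 9 occupied => index 5.
Insert 732: h=6, slot 6 empty => index 6.
Table: [165, —, 383, 927, 845, 416, 732, 178, —, 504, —]

2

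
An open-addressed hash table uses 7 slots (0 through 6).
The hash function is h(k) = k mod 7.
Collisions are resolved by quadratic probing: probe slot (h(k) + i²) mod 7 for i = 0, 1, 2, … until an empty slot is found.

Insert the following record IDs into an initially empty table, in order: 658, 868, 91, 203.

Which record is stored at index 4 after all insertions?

91

Insert 658: h=0, slot 0 empty -> index 0.
Insert 868: h=0, slot 0 occupied -> index 1.
Insert 91: h=0, slots 0,1 occupied -> index 4.
Insert 203: h=0, slots 0,1,4 occupied -> index 2.
Table: [658, 868, 203, -, 91, -, -]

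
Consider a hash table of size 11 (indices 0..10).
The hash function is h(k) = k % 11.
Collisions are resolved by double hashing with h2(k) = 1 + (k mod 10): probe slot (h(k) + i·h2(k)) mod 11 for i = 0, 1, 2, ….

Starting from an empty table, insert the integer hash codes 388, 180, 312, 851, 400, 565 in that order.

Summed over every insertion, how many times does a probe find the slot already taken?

4

388 hashes to 3; slot 3 is free -> place at 3.
180 hashes to 4; slot 4 is free -> place at 4.
312 hashes to 4, h2=3; 4 taken -> place at 7.
851 hashes to 4, h2=2; 4 taken -> place at 6.
400 hashes to 4, h2=1; 4 taken -> place at 5.
565 hashes to 4, h2=6; 4 taken -> place at 10.
Table: [-, -, -, 388, 180, 400, 851, 312, -, -, 565]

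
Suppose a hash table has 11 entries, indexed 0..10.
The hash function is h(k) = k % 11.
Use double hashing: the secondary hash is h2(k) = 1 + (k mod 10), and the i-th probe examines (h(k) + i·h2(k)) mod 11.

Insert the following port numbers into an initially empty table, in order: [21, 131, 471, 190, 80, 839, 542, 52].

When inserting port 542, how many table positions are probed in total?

21 hashes to 10; slot 10 is free → place at 10.
131 hashes to 10, h2=2; 10 taken → place at 1.
471 hashes to 9; slot 9 is free → place at 9.
190 hashes to 3; slot 3 is free → place at 3.
80 hashes to 3, h2=1; 3 taken → place at 4.
839 hashes to 3, h2=10; 3 taken → place at 2.
542 hashes to 3, h2=3; 3 taken → place at 6.
52 hashes to 8; slot 8 is free → place at 8.
Table: [_, 131, 839, 190, 80, _, 542, _, 52, 471, 21]

2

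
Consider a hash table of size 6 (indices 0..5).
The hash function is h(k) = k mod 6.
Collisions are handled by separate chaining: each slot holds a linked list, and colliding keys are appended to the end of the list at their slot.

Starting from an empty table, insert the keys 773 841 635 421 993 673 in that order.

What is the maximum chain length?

773 -> bucket 5
841 -> bucket 1
635 -> bucket 5 (collision)
421 -> bucket 1 (collision)
993 -> bucket 3
673 -> bucket 1 (collision)
Final buckets:
0: -
1: 841 -> 421 -> 673
2: -
3: 993
4: -
5: 773 -> 635

3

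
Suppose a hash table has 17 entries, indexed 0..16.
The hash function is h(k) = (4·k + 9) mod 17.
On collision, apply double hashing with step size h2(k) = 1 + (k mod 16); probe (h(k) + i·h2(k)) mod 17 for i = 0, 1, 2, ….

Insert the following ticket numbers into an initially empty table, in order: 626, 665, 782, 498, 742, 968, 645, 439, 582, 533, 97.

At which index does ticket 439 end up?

626 hashes to 14; slot 14 is free → place at 14.
665 hashes to 0; slot 0 is free → place at 0.
782 hashes to 9; slot 9 is free → place at 9.
498 hashes to 12; slot 12 is free → place at 12.
742 hashes to 2; slot 2 is free → place at 2.
968 hashes to 5; slot 5 is free → place at 5.
645 hashes to 5, h2=6; 5 taken → place at 11.
439 hashes to 14, h2=8; 14,5 taken → place at 13.
582 hashes to 8; slot 8 is free → place at 8.
533 hashes to 16; slot 16 is free → place at 16.
97 hashes to 6; slot 6 is free → place at 6.
Table: [665, ∅, 742, ∅, ∅, 968, 97, ∅, 582, 782, ∅, 645, 498, 439, 626, ∅, 533]

13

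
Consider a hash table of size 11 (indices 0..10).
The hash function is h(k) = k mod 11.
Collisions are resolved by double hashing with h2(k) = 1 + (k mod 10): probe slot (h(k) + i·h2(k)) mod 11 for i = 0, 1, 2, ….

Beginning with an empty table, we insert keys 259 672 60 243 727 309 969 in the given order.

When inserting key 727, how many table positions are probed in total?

259 hashes to 6; slot 6 is free → place at 6.
672 hashes to 1; slot 1 is free → place at 1.
60 hashes to 5; slot 5 is free → place at 5.
243 hashes to 1, h2=4; 1,5 taken → place at 9.
727 hashes to 1, h2=8; 1,9,6 taken → place at 3.
309 hashes to 1, h2=10; 1 taken → place at 0.
969 hashes to 1, h2=10; 1,0 taken → place at 10.
Table: [309, 672, _, 727, _, 60, 259, _, _, 243, 969]

4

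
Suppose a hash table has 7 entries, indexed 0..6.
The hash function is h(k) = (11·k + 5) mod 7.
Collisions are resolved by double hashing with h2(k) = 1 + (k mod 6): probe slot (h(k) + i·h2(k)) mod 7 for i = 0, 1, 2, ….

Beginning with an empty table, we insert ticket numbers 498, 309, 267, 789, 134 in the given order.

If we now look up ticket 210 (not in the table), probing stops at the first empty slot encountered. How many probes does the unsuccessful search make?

498: h=2 → slot 2
309: h=2, h2=4, probe 2,6 → slot 6
267: h=2, h2=4, probe 2,6,3 → slot 3
789: h=4 → slot 4
134: h=2, h2=3, probe 2,5 → slot 5
Table: [—, —, 498, 267, 789, 134, 309]
Lookup 210: h=5, h2=1, probe 5,6,0 → slot 0 empty, not found.

3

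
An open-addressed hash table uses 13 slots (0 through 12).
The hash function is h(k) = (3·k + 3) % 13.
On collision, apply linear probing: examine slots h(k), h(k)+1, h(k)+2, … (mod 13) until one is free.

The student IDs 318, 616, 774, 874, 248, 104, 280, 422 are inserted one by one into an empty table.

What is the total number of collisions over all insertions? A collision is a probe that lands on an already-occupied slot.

3

318: h=8 -> slot 8
616: h=5 -> slot 5
774: h=11 -> slot 11
874: h=12 -> slot 12
248: h=6 -> slot 6
104: h=3 -> slot 3
280: h=11, probe 11,12,0 -> slot 0
422: h=8, probe 8,9 -> slot 9
Table: [280, ∅, ∅, 104, ∅, 616, 248, ∅, 318, 422, ∅, 774, 874]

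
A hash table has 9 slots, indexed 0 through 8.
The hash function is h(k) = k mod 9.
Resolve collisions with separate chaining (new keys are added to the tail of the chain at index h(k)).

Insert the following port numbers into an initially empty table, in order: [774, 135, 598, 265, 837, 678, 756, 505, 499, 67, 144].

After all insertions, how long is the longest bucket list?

5

774 -> bucket 0
135 -> bucket 0 (collision)
598 -> bucket 4
265 -> bucket 4 (collision)
837 -> bucket 0 (collision)
678 -> bucket 3
756 -> bucket 0 (collision)
505 -> bucket 1
499 -> bucket 4 (collision)
67 -> bucket 4 (collision)
144 -> bucket 0 (collision)
Final buckets:
0: 774 -> 135 -> 837 -> 756 -> 144
1: 505
2: .
3: 678
4: 598 -> 265 -> 499 -> 67
5: .
6: .
7: .
8: .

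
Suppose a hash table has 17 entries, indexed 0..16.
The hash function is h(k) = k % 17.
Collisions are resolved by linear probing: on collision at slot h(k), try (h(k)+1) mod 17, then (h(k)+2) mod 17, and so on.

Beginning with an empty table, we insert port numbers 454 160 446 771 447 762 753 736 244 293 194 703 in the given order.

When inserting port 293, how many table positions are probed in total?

Insert 454: h=12, slot 12 empty → index 12.
Insert 160: h=7, slot 7 empty → index 7.
Insert 446: h=4, slot 4 empty → index 4.
Insert 771: h=6, slot 6 empty → index 6.
Insert 447: h=5, slot 5 empty → index 5.
Insert 762: h=14, slot 14 empty → index 14.
Insert 753: h=5, slots 5,6,7 occupied → index 8.
Insert 736: h=5, slots 5,6,7,8 occupied → index 9.
Insert 244: h=6, slots 6,7,8,9 occupied → index 10.
Insert 293: h=4, slots 4,5,6,7,8,9,10 occupied → index 11.
Insert 194: h=7, slots 7,8,9,10,11,12 occupied → index 13.
Insert 703: h=6, slots 6,7,8,9,10,11,12,13,14 occupied → index 15.
Table: [_, _, _, _, 446, 447, 771, 160, 753, 736, 244, 293, 454, 194, 762, 703, _]

8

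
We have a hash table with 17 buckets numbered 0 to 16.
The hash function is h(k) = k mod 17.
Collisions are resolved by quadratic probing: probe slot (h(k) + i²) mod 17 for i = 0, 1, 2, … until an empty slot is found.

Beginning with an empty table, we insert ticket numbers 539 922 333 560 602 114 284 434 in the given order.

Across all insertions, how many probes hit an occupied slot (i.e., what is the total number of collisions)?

Insert 539: h=12, slot 12 empty -> index 12.
Insert 922: h=4, slot 4 empty -> index 4.
Insert 333: h=10, slot 10 empty -> index 10.
Insert 560: h=16, slot 16 empty -> index 16.
Insert 602: h=7, slot 7 empty -> index 7.
Insert 114: h=12, slot 12 occupied -> index 13.
Insert 284: h=12, slots 12,13,16,4 occupied -> index 11.
Insert 434: h=9, slot 9 empty -> index 9.
Table: [-, -, -, -, 922, -, -, 602, -, 434, 333, 284, 539, 114, -, -, 560]

5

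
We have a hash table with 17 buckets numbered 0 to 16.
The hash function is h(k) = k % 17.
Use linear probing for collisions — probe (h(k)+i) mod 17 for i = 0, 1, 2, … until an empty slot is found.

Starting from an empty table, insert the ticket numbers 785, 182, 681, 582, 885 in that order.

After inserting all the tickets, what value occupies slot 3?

785 hashes to 3; slot 3 is free => place at 3.
182 hashes to 12; slot 12 is free => place at 12.
681 hashes to 1; slot 1 is free => place at 1.
582 hashes to 4; slot 4 is free => place at 4.
885 hashes to 1; 1 taken => place at 2.
Table: [-, 681, 885, 785, 582, -, -, -, -, -, -, -, 182, -, -, -, -]

785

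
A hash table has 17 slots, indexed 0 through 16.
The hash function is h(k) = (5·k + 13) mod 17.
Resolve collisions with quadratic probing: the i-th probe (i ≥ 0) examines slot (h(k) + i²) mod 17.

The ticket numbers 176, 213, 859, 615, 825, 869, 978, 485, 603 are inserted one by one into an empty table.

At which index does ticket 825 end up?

Insert 176: h=9, slot 9 empty -> index 9.
Insert 213: h=7, slot 7 empty -> index 7.
Insert 859: h=7, slot 7 occupied -> index 8.
Insert 615: h=11, slot 11 empty -> index 11.
Insert 825: h=7, slots 7,8,11 occupied -> index 16.
Insert 869: h=6, slot 6 empty -> index 6.
Insert 978: h=7, slots 7,8,11,16,6 occupied -> index 15.
Insert 485: h=7, slots 7,8,11,16,6,15,9 occupied -> index 5.
Insert 603: h=2, slot 2 empty -> index 2.
Table: [_, _, 603, _, _, 485, 869, 213, 859, 176, _, 615, _, _, _, 978, 825]

16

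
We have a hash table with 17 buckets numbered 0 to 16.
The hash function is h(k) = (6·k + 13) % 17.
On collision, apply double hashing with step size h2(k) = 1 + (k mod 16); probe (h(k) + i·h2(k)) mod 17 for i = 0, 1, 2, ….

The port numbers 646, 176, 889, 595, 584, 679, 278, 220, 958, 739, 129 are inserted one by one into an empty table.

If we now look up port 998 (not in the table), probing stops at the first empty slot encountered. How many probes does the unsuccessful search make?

646 hashes to 13; slot 13 is free -> place at 13.
176 hashes to 15; slot 15 is free -> place at 15.
889 hashes to 9; slot 9 is free -> place at 9.
595 hashes to 13, h2=4; 13 taken -> place at 0.
584 hashes to 15, h2=9; 15 taken -> place at 7.
679 hashes to 7, h2=8; 7,15 taken -> place at 6.
278 hashes to 15, h2=7; 15 taken -> place at 5.
220 hashes to 7, h2=13; 7 taken -> place at 3.
958 hashes to 15, h2=15; 15,13 taken -> place at 11.
739 hashes to 10; slot 10 is free -> place at 10.
129 hashes to 5, h2=2; 5,7,9,11,13,15,0 taken -> place at 2.
Table: [595, ∅, 129, 220, ∅, 278, 679, 584, ∅, 889, 739, 958, ∅, 646, ∅, 176, ∅]
Lookup 998: h=0, h2=7, probe 0,7,14 → slot 14 empty, not found.

3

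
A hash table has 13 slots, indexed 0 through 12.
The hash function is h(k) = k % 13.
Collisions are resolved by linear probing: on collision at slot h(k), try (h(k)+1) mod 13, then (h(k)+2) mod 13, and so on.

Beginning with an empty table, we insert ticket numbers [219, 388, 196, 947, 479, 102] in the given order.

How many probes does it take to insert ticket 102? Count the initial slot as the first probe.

219 hashes to 11; slot 11 is free => place at 11.
388 hashes to 11; 11 taken => place at 12.
196 hashes to 1; slot 1 is free => place at 1.
947 hashes to 11; 11,12 taken => place at 0.
479 hashes to 11; 11,12,0,1 taken => place at 2.
102 hashes to 11; 11,12,0,1,2 taken => place at 3.
Table: [947, 196, 479, 102, —, —, —, —, —, —, —, 219, 388]

6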